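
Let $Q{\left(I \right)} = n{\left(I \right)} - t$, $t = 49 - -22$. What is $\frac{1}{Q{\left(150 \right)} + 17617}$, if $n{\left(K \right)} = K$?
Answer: $\frac{1}{17696} \approx 5.651 \cdot 10^{-5}$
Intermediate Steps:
$t = 71$ ($t = 49 + 22 = 71$)
$Q{\left(I \right)} = -71 + I$ ($Q{\left(I \right)} = I - 71 = -71 + I$)
$\frac{1}{Q{\left(150 \right)} + 17617} = \frac{1}{\left(-71 + 150\right) + 17617} = \frac{1}{79 + 17617} = \frac{1}{17696}$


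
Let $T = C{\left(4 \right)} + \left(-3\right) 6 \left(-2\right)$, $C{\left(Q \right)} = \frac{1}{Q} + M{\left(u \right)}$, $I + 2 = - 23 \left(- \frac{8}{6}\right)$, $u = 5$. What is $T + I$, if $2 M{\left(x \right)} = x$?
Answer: $\frac{809}{12} \approx 67.417$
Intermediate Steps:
$M{\left(x \right)} = \frac{x}{2}$
$I = \frac{86}{3}$ ($I = -2 - 23 \left(- \frac{8}{6}\right) = -2 - 23 \left(\left(-8\right) \frac{1}{6}\right) = -2 - - \frac{92}{3} = -2 + \frac{92}{3} = \frac{86}{3} \approx 28.667$)
$C{\left(Q \right)} = \frac{5}{2} + \frac{1}{Q}$ ($C{\left(Q \right)} = \frac{1}{Q} + \frac{1}{2} \cdot 5 = \frac{1}{Q} + \frac{5}{2} = \frac{5}{2} + \frac{1}{Q}$)
$T = \frac{155}{4}$ ($T = \left(\frac{5}{2} + \frac{1}{4}\right) + \left(-3\right) 6 \left(-2\right) = \left(\frac{5}{2} + \frac{1}{4}\right) - -36 = \frac{11}{4} + 36 = \frac{155}{4} \approx 38.75$)
$T + I = \frac{155}{4} + \frac{86}{3} = \frac{809}{12}$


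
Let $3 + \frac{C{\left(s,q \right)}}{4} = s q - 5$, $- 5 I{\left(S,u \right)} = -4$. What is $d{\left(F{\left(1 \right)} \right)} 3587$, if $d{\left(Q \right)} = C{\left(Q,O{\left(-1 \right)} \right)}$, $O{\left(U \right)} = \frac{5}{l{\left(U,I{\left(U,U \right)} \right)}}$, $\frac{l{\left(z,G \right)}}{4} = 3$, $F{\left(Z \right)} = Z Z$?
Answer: $- \frac{326417}{3} \approx -1.0881 \cdot 10^{5}$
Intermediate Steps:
$F{\left(Z \right)} = Z^{2}$
$I{\left(S,u \right)} = \frac{4}{5}$ ($I{\left(S,u \right)} = \left(- \frac{1}{5}\right) \left(-4\right) = \frac{4}{5}$)
$l{\left(z,G \right)} = 12$ ($l{\left(z,G \right)} = 4 \cdot 3 = 12$)
$O{\left(U \right)} = \frac{5}{12}$
$C{\left(s,q \right)} = -32 + 4 q s$ ($C{\left(s,q \right)} = -12 + 4 \left(s q - 5\right) = -12 + 4 \left(q s - 5\right) = -12 + 4 \left(-5 + q s\right) = -12 + \left(-20 + 4 q s\right) = -32 + 4 q s$)
$d{\left(Q \right)} = -32 + \frac{5 Q}{3}$ ($d{\left(Q \right)} = -32 + 4 \cdot \frac{5}{12} Q = -32 + \frac{5 Q}{3}$)
$d{\left(F{\left(1 \right)} \right)} 3587 = \left(-32 + \frac{5 \cdot 1^{2}}{3}\right) 3587 = \left(-32 + \frac{5}{3} \cdot 1\right) 3587 = \left(-32 + \frac{5}{3}\right) 3587 = \left(- \frac{91}{3}\right) 3587 = - \frac{326417}{3}$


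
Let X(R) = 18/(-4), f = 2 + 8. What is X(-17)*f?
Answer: -45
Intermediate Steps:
f = 10
X(R) = -9/2 (X(R) = 18*(-¼) = -9/2)
X(-17)*f = -9/2*10 = -45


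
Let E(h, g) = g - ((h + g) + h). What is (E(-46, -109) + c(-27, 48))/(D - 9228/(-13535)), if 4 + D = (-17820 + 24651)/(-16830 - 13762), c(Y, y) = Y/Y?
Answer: -38507832960/1466405489 ≈ -26.260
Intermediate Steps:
c(Y, y) = 1
D = -129199/30592 (D = -4 + (-17820 + 24651)/(-16830 - 13762) = -4 + 6831/(-30592) = -4 + 6831*(-1/30592) = -4 - 6831/30592 = -129199/30592 ≈ -4.2233)
E(h, g) = -2*h (E(h, g) = g - ((g + h) + h) = g - (g + 2*h) = g + (-g - 2*h) = -2*h)
(E(-46, -109) + c(-27, 48))/(D - 9228/(-13535)) = (-2*(-46) + 1)/(-129199/30592 - 9228/(-13535)) = (92 + 1)/(-129199/30592 - 9228*(-1/13535)) = 93/(-129199/30592 + 9228/13535) = 93/(-1466405489/414062720) = 93*(-414062720/1466405489) = -38507832960/1466405489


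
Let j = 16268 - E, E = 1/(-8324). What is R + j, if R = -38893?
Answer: -188330499/8324 ≈ -22625.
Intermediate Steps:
E = -1/8324 ≈ -0.00012013
j = 135414833/8324 (j = 16268 - 1*(-1/8324) = 16268 + 1/8324 = 135414833/8324 ≈ 16268.)
R + j = -38893 + 135414833/8324 = -188330499/8324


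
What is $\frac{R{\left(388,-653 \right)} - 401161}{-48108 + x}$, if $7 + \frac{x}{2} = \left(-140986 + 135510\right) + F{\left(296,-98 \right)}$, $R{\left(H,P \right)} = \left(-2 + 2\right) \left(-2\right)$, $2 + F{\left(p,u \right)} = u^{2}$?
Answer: $\frac{401161}{39870} \approx 10.062$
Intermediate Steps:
$F{\left(p,u \right)} = -2 + u^{2}$
$R{\left(H,P \right)} = 0$ ($R{\left(H,P \right)} = 0 \left(-2\right) = 0$)
$x = 8238$ ($x = -14 + 2 \left(\left(-140986 + 135510\right) - \left(2 - \left(-98\right)^{2}\right)\right) = -14 + 2 \left(-5476 + \left(-2 + 9604\right)\right) = -14 + 2 \left(-5476 + 9602\right) = -14 + 2 \cdot 4126 = -14 + 8252 = 8238$)
$\frac{R{\left(388,-653 \right)} - 401161}{-48108 + x} = \frac{0 - 401161}{-48108 + 8238} = - \frac{401161}{-39870} = \left(-401161\right) \left(- \frac{1}{39870}\right) = \frac{401161}{39870}$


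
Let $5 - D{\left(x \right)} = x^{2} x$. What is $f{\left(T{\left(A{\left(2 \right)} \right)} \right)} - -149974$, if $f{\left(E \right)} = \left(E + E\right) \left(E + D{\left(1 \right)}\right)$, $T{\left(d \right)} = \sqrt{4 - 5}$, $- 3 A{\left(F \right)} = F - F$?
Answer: $149972 + 8 i \approx 1.4997 \cdot 10^{5} + 8.0 i$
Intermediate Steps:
$A{\left(F \right)} = 0$ ($A{\left(F \right)} = - \frac{F - F}{3} = \left(- \frac{1}{3}\right) 0 = 0$)
$D{\left(x \right)} = 5 - x^{3}$ ($D{\left(x \right)} = 5 - x^{2} x = 5 - x^{3}$)
$T{\left(d \right)} = i$ ($T{\left(d \right)} = \sqrt{-1} = i$)
$f{\left(E \right)} = 2 E \left(4 + E\right)$ ($f{\left(E \right)} = \left(E + E\right) \left(E + \left(5 - 1^{3}\right)\right) = 2 E \left(E + \left(5 - 1\right)\right) = 2 E \left(E + 4\right) = 2 E \left(4 + E\right)$)
$f{\left(T{\left(A{\left(2 \right)} \right)} \right)} - -149974 = 2 i \left(4 + i\right) - -149974 = 2 i \left(4 + i\right) + 149974 = 149974 + 2 i \left(4 + i\right)$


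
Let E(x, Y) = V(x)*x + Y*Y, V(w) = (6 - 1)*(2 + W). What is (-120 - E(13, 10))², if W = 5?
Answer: 455625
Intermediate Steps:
V(w) = 35 (V(w) = (6 - 1)*(2 + 5) = 5*7 = 35)
E(x, Y) = Y² + 35*x (E(x, Y) = 35*x + Y*Y = 35*x + Y² = Y² + 35*x)
(-120 - E(13, 10))² = (-120 - (10² + 35*13))² = (-120 - (100 + 455))² = (-120 - 1*555)² = (-120 - 555)² = (-675)² = 455625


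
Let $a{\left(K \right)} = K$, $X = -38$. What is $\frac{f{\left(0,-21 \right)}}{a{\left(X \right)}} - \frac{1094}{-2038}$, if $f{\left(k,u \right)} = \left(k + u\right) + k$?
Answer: $\frac{42185}{38722} \approx 1.0894$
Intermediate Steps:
$f{\left(k,u \right)} = u + 2 k$
$\frac{f{\left(0,-21 \right)}}{a{\left(X \right)}} - \frac{1094}{-2038} = \frac{-21 + 2 \cdot 0}{-38} - \frac{1094}{-2038} = \left(-21 + 0\right) \left(- \frac{1}{38}\right) - - \frac{547}{1019} = \left(-21\right) \left(- \frac{1}{38}\right) + \frac{547}{1019} = \frac{21}{38} + \frac{547}{1019} = \frac{42185}{38722}$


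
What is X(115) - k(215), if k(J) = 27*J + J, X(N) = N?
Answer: -5905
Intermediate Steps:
k(J) = 28*J
X(115) - k(215) = 115 - 28*215 = 115 - 1*6020 = 115 - 6020 = -5905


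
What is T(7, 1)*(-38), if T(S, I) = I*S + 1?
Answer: -304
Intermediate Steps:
T(S, I) = 1 + I*S
T(7, 1)*(-38) = (1 + 1*7)*(-38) = (1 + 7)*(-38) = 8*(-38) = -304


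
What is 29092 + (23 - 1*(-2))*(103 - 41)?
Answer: 30642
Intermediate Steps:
29092 + (23 - 1*(-2))*(103 - 41) = 29092 + (23 + 2)*62 = 29092 + 25*62 = 29092 + 1550 = 30642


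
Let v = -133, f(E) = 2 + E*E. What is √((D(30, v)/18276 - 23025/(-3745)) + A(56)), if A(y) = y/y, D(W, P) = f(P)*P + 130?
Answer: I*√5695800280492413/6844362 ≈ 11.027*I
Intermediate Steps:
f(E) = 2 + E²
D(W, P) = 130 + P*(2 + P²) (D(W, P) = (2 + P²)*P + 130 = P*(2 + P²) + 130 = 130 + P*(2 + P²))
A(y) = 1
√((D(30, v)/18276 - 23025/(-3745)) + A(56)) = √(((130 - 133*(2 + (-133)²))/18276 - 23025/(-3745)) + 1) = √(((130 - 133*(2 + 17689))*(1/18276) - 23025*(-1/3745)) + 1) = √(((130 - 133*17691)*(1/18276) + 4605/749) + 1) = √(((130 - 2352903)*(1/18276) + 4605/749) + 1) = √((-2352773*1/18276 + 4605/749) + 1) = √((-2352773/18276 + 4605/749) + 1) = √(-1678065997/13688724 + 1) = √(-1664377273/13688724) = I*√5695800280492413/6844362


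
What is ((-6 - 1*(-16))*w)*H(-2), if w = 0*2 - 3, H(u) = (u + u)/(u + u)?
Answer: -30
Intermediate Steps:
H(u) = 1 (H(u) = (2*u)/((2*u)) = (2*u)*(1/(2*u)) = 1)
w = -3 (w = 0 - 3 = -3)
((-6 - 1*(-16))*w)*H(-2) = ((-6 - 1*(-16))*(-3))*1 = ((-6 + 16)*(-3))*1 = (10*(-3))*1 = -30*1 = -30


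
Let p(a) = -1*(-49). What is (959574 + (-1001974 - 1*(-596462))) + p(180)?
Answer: 554111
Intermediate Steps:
p(a) = 49
(959574 + (-1001974 - 1*(-596462))) + p(180) = (959574 + (-1001974 - 1*(-596462))) + 49 = (959574 + (-1001974 + 596462)) + 49 = (959574 - 405512) + 49 = 554062 + 49 = 554111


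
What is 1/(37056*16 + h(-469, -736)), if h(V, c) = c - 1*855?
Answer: 1/591305 ≈ 1.6912e-6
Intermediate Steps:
h(V, c) = -855 + c (h(V, c) = c - 855 = -855 + c)
1/(37056*16 + h(-469, -736)) = 1/(37056*16 + (-855 - 736)) = 1/(592896 - 1591) = 1/591305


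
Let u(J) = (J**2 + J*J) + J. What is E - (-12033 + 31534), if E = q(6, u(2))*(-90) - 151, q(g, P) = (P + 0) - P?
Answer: -19652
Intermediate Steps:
u(J) = J + 2*J**2 (u(J) = (J**2 + J**2) + J = 2*J**2 + J = J + 2*J**2)
q(g, P) = 0 (q(g, P) = P - P = 0)
E = -151 (E = 0*(-90) - 151 = 0 - 151 = -151)
E - (-12033 + 31534) = -151 - (-12033 + 31534) = -151 - 1*19501 = -151 - 19501 = -19652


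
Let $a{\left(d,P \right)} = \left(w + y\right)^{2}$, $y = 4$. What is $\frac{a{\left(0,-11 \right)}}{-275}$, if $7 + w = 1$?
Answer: $- \frac{4}{275} \approx -0.014545$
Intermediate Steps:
$w = -6$ ($w = -7 + 1 = -6$)
$a{\left(d,P \right)} = 4$ ($a{\left(d,P \right)} = \left(-6 + 4\right)^{2} = \left(-2\right)^{2} = 4$)
$\frac{a{\left(0,-11 \right)}}{-275} = \frac{4}{-275} = 4 \left(- \frac{1}{275}\right) = - \frac{4}{275}$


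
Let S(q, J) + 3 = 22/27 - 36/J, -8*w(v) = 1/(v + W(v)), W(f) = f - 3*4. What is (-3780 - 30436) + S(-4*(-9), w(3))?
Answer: -970547/27 ≈ -35946.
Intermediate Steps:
W(f) = -12 + f (W(f) = f - 12 = -12 + f)
w(v) = -1/(8*(-12 + 2*v)) (w(v) = -1/(8*(v + (-12 + v))) = -1/(8*(-12 + 2*v)))
S(q, J) = -59/27 - 36/J (S(q, J) = -3 + (22/27 - 36/J) = -59/27 - 36/J)
(-3780 - 30436) + S(-4*(-9), w(3)) = (-3780 - 30436) + (-59/27 - 36/((-1/(-96 + 16*3)))) = -34216 + (-59/27 - 36/((-1/(-96 + 48)))) = -34216 + (-59/27 - 36/((-1/(-48)))) = -34216 + (-59/27 - 36/((-1*(-1/48)))) = -34216 + (-59/27 - 36/1/48) = -34216 + (-59/27 - 36*48) = -34216 + (-59/27 - 1728) = -34216 - 46715/27 = -970547/27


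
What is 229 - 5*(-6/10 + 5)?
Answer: 207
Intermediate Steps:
229 - 5*(-6/10 + 5) = 229 - 5*(-6*⅒ + 5) = 229 - 5*(-⅗ + 5) = 229 - 5*22/5 = 229 - 22 = 207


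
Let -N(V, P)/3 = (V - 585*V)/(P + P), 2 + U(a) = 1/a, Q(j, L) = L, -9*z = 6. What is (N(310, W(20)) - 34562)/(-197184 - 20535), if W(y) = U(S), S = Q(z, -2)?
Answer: 143186/217719 ≈ 0.65766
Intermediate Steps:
z = -2/3 (z = -1/9*6 = -2/3 ≈ -0.66667)
S = -2
U(a) = -2 + 1/a
W(y) = -5/2 (W(y) = -2 + 1/(-2) = -2 - 1/2 = -5/2)
N(V, P) = 876*V/P (N(V, P) = -3*(V - 585*V)/(P + P) = -3*(-584*V)/(2*P) = -3*(-584*V)*1/(2*P) = -(-876)*V/P = 876*V/P)
(N(310, W(20)) - 34562)/(-197184 - 20535) = (876*310/(-5/2) - 34562)/(-197184 - 20535) = (876*310*(-2/5) - 34562)/(-217719) = (-108624 - 34562)*(-1/217719) = -143186*(-1/217719) = 143186/217719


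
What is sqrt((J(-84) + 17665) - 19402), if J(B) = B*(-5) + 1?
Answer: 2*I*sqrt(329) ≈ 36.277*I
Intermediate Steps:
J(B) = 1 - 5*B (J(B) = -5*B + 1 = 1 - 5*B)
sqrt((J(-84) + 17665) - 19402) = sqrt(((1 - 5*(-84)) + 17665) - 19402) = sqrt(((1 + 420) + 17665) - 19402) = sqrt((421 + 17665) - 19402) = sqrt(18086 - 19402) = sqrt(-1316) = 2*I*sqrt(329)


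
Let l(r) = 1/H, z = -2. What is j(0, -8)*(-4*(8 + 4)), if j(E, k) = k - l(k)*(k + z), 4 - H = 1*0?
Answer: 264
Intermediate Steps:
H = 4 (H = 4 - 0 = 4 - 1*0 = 4 + 0 = 4)
l(r) = ¼ (l(r) = 1/4 = ¼)
j(E, k) = ½ + 3*k/4 (j(E, k) = k - (k - 2)/4 = k - (-2 + k)/4 = k - (-½ + k/4) = k + (½ - k/4) = ½ + 3*k/4)
j(0, -8)*(-4*(8 + 4)) = (½ + (¾)*(-8))*(-4*(8 + 4)) = (½ - 6)*(-4*12) = -11/2*(-48) = 264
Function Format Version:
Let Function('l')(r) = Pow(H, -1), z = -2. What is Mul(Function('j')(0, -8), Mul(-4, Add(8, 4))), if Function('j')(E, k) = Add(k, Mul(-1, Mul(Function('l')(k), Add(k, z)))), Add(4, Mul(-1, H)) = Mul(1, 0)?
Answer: 264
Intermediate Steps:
H = 4 (H = Add(4, Mul(-1, Mul(1, 0))) = Add(4, Mul(-1, 0)) = Add(4, 0) = 4)
Function('l')(r) = Rational(1, 4) (Function('l')(r) = Pow(4, -1) = Rational(1, 4))
Function('j')(E, k) = Add(Rational(1, 2), Mul(Rational(3, 4), k)) (Function('j')(E, k) = Add(k, Mul(-1, Mul(Rational(1, 4), Add(k, -2)))) = Add(k, Mul(-1, Mul(Rational(1, 4), Add(-2, k)))) = Add(k, Mul(-1, Add(Rational(-1, 2), Mul(Rational(1, 4), k)))) = Add(k, Add(Rational(1, 2), Mul(Rational(-1, 4), k))) = Add(Rational(1, 2), Mul(Rational(3, 4), k)))
Mul(Function('j')(0, -8), Mul(-4, Add(8, 4))) = Mul(Add(Rational(1, 2), Mul(Rational(3, 4), -8)), Mul(-4, Add(8, 4))) = Mul(Add(Rational(1, 2), -6), Mul(-4, 12)) = Mul(Rational(-11, 2), -48) = 264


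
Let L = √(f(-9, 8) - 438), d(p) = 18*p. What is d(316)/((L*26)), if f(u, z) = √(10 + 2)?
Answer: -1422*I*√2/(13*√(219 - √3)) ≈ -10.495*I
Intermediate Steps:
f(u, z) = 2*√3 (f(u, z) = √12 = 2*√3)
L = √(-438 + 2*√3) (L = √(2*√3 - 438) = √(-438 + 2*√3) ≈ 20.846*I)
d(316)/((L*26)) = (18*316)/((√(-438 + 2*√3)*26)) = 5688/((26*√(-438 + 2*√3))) = 5688*(1/(26*√(-438 + 2*√3))) = 2844/(13*√(-438 + 2*√3))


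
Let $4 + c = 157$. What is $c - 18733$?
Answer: $-18580$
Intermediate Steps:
$c = 153$ ($c = -4 + 157 = 153$)
$c - 18733 = 153 - 18733 = -18580$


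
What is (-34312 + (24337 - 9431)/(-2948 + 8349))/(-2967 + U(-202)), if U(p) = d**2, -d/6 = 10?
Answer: -185304206/3418833 ≈ -54.201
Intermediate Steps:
d = -60 (d = -6*10 = -60)
U(p) = 3600 (U(p) = (-60)**2 = 3600)
(-34312 + (24337 - 9431)/(-2948 + 8349))/(-2967 + U(-202)) = (-34312 + (24337 - 9431)/(-2948 + 8349))/(-2967 + 3600) = (-34312 + 14906/5401)/633 = (-34312 + 14906*(1/5401))*(1/633) = (-34312 + 14906/5401)*(1/633) = -185304206/5401*1/633 = -185304206/3418833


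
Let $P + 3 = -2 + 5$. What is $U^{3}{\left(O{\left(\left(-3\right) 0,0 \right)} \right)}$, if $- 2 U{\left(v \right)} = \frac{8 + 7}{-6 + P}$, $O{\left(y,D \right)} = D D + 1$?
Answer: $\frac{125}{64} \approx 1.9531$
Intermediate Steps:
$P = 0$ ($P = -3 + \left(-2 + 5\right) = -3 + 3 = 0$)
$O{\left(y,D \right)} = 1 + D^{2}$ ($O{\left(y,D \right)} = D^{2} + 1 = 1 + D^{2}$)
$U{\left(v \right)} = \frac{5}{4}$ ($U{\left(v \right)} = - \frac{\left(8 + 7\right) \frac{1}{-6 + 0}}{2} = - \frac{15 \frac{1}{-6}}{2} = - \frac{15 \left(- \frac{1}{6}\right)}{2} = \left(- \frac{1}{2}\right) \left(- \frac{5}{2}\right) = \frac{5}{4}$)
$U^{3}{\left(O{\left(\left(-3\right) 0,0 \right)} \right)} = \left(\frac{5}{4}\right)^{3} = \frac{125}{64}$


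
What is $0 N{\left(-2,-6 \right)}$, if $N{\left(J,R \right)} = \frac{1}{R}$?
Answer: $0$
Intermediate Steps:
$0 N{\left(-2,-6 \right)} = \frac{0}{-6} = 0 \left(- \frac{1}{6}\right) = 0$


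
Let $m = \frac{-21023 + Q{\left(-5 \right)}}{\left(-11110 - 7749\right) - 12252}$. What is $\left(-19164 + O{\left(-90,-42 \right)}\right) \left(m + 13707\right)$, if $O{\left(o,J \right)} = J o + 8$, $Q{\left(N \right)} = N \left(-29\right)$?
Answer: $- \frac{6557239042480}{31111} \approx -2.1077 \cdot 10^{8}$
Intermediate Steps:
$Q{\left(N \right)} = - 29 N$
$m = \frac{20878}{31111}$ ($m = \frac{-21023 - -145}{\left(-11110 - 7749\right) - 12252} = \frac{-21023 + 145}{-18859 - 12252} = - \frac{20878}{-31111} = \left(-20878\right) \left(- \frac{1}{31111}\right) = \frac{20878}{31111} \approx 0.67108$)
$O{\left(o,J \right)} = 8 + J o$
$\left(-19164 + O{\left(-90,-42 \right)}\right) \left(m + 13707\right) = \left(-19164 + \left(8 - -3780\right)\right) \left(\frac{20878}{31111} + 13707\right) = \left(-19164 + \left(8 + 3780\right)\right) \frac{426459355}{31111} = \left(-19164 + 3788\right) \frac{426459355}{31111} = \left(-15376\right) \frac{426459355}{31111} = - \frac{6557239042480}{31111}$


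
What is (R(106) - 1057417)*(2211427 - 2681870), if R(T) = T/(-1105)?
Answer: 549687190299713/1105 ≈ 4.9745e+11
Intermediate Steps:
R(T) = -T/1105 (R(T) = T*(-1/1105) = -T/1105)
(R(106) - 1057417)*(2211427 - 2681870) = (-1/1105*106 - 1057417)*(2211427 - 2681870) = (-106/1105 - 1057417)*(-470443) = -1168445891/1105*(-470443) = 549687190299713/1105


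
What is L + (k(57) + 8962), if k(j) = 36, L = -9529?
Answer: -531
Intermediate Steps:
L + (k(57) + 8962) = -9529 + (36 + 8962) = -9529 + 8998 = -531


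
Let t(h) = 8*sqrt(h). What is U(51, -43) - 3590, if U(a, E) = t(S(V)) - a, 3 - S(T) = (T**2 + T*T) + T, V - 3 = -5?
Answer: -3641 + 8*I*sqrt(3) ≈ -3641.0 + 13.856*I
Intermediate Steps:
V = -2 (V = 3 - 5 = -2)
S(T) = 3 - T - 2*T**2 (S(T) = 3 - ((T**2 + T*T) + T) = 3 - ((T**2 + T**2) + T) = 3 - (2*T**2 + T) = 3 - (T + 2*T**2) = 3 + (-T - 2*T**2) = 3 - T - 2*T**2)
U(a, E) = -a + 8*I*sqrt(3) (U(a, E) = 8*sqrt(3 - 1*(-2) - 2*(-2)**2) - a = 8*sqrt(3 + 2 - 2*4) - a = 8*sqrt(3 + 2 - 8) - a = 8*sqrt(-3) - a = 8*(I*sqrt(3)) - a = 8*I*sqrt(3) - a = -a + 8*I*sqrt(3))
U(51, -43) - 3590 = (-1*51 + 8*I*sqrt(3)) - 3590 = (-51 + 8*I*sqrt(3)) - 3590 = -3641 + 8*I*sqrt(3)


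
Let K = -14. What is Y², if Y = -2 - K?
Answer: 144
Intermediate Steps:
Y = 12 (Y = -2 - 1*(-14) = -2 + 14 = 12)
Y² = 12² = 144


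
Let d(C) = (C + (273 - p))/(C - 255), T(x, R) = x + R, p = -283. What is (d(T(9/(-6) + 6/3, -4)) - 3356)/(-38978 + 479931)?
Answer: -1736157/227972701 ≈ -0.0076156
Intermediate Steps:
T(x, R) = R + x
d(C) = (556 + C)/(-255 + C) (d(C) = (C + (273 - 1*(-283)))/(C - 255) = (C + (273 + 283))/(-255 + C) = (C + 556)/(-255 + C) = (556 + C)/(-255 + C))
(d(T(9/(-6) + 6/3, -4)) - 3356)/(-38978 + 479931) = ((556 + (-4 + (9/(-6) + 6/3)))/(-255 + (-4 + (9/(-6) + 6/3))) - 3356)/(-38978 + 479931) = ((556 + (-4 + (9*(-⅙) + 6*(⅓))))/(-255 + (-4 + (9*(-⅙) + 6*(⅓)))) - 3356)/440953 = ((556 + (-4 + (-3/2 + 2)))/(-255 + (-4 + (-3/2 + 2))) - 3356)*(1/440953) = ((556 + (-4 + ½))/(-255 + (-4 + ½)) - 3356)*(1/440953) = ((556 - 7/2)/(-255 - 7/2) - 3356)*(1/440953) = ((1105/2)/(-517/2) - 3356)*(1/440953) = (-2/517*1105/2 - 3356)*(1/440953) = (-1105/517 - 3356)*(1/440953) = -1736157/517*1/440953 = -1736157/227972701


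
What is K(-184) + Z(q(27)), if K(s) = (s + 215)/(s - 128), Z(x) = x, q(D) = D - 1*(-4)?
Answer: 9641/312 ≈ 30.901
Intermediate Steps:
q(D) = 4 + D (q(D) = D + 4 = 4 + D)
K(s) = (215 + s)/(-128 + s)
K(-184) + Z(q(27)) = (215 - 184)/(-128 - 184) + (4 + 27) = 31/(-312) + 31 = -1/312*31 + 31 = -31/312 + 31 = 9641/312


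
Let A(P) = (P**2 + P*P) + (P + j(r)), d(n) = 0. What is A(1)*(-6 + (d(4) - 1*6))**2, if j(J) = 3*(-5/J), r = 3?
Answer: -288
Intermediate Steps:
j(J) = -15/J
A(P) = -5 + P + 2*P**2 (A(P) = (P**2 + P*P) + (P - 15/3) = (P**2 + P**2) + (P - 15*1/3) = 2*P**2 + (P - 5) = 2*P**2 + (-5 + P) = -5 + P + 2*P**2)
A(1)*(-6 + (d(4) - 1*6))**2 = (-5 + 1 + 2*1**2)*(-6 + (0 - 1*6))**2 = (-5 + 1 + 2*1)*(-6 + (0 - 6))**2 = (-5 + 1 + 2)*(-6 - 6)**2 = -2*(-12)**2 = -2*144 = -288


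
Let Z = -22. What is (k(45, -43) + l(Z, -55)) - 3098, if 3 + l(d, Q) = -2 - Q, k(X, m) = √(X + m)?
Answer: -3048 + √2 ≈ -3046.6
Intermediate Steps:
l(d, Q) = -5 - Q (l(d, Q) = -3 + (-2 - Q) = -5 - Q)
(k(45, -43) + l(Z, -55)) - 3098 = (√(45 - 43) + (-5 - 1*(-55))) - 3098 = (√2 + (-5 + 55)) - 3098 = (√2 + 50) - 3098 = (50 + √2) - 3098 = -3048 + √2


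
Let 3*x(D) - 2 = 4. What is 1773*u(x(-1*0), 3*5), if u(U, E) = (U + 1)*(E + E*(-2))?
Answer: -79785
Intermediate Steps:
x(D) = 2 (x(D) = ⅔ + (⅓)*4 = ⅔ + 4/3 = 2)
u(U, E) = -E*(1 + U) (u(U, E) = (1 + U)*(E - 2*E) = (1 + U)*(-E) = -E*(1 + U))
1773*u(x(-1*0), 3*5) = 1773*(-3*5*(1 + 2)) = 1773*(-1*15*3) = 1773*(-45) = -79785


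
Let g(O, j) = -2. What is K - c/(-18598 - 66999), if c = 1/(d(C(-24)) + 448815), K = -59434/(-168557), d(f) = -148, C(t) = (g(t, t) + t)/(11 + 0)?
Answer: 2282535977261923/6473355599335843 ≈ 0.35260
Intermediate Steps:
C(t) = -2/11 + t/11 (C(t) = (-2 + t)/(11 + 0) = (-2 + t)/11 = (-2 + t)*(1/11) = -2/11 + t/11)
K = 59434/168557 (K = -59434*(-1/168557) = 59434/168557 ≈ 0.35260)
c = 1/448667 (c = 1/(-148 + 448815) = 1/448667 ≈ 2.2288e-6)
K - c/(-18598 - 66999) = 59434/168557 - 1/(448667*(-18598 - 66999)) = 59434/168557 - 1/(448667*(-85597)) = 59434/168557 - (-1)/(448667*85597) = 59434/168557 - 1*(-1/38404549199) = 59434/168557 + 1/38404549199 = 2282535977261923/6473355599335843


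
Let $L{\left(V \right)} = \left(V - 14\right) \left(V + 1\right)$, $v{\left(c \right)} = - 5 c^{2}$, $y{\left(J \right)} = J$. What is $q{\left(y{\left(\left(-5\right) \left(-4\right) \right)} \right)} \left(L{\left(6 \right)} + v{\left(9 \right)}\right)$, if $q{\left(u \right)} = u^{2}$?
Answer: $-184400$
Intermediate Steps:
$L{\left(V \right)} = \left(1 + V\right) \left(-14 + V\right)$ ($L{\left(V \right)} = \left(-14 + V\right) \left(1 + V\right) = \left(1 + V\right) \left(-14 + V\right)$)
$q{\left(y{\left(\left(-5\right) \left(-4\right) \right)} \right)} \left(L{\left(6 \right)} + v{\left(9 \right)}\right) = \left(\left(-5\right) \left(-4\right)\right)^{2} \left(\left(-14 + 6^{2} - 78\right) - 5 \cdot 9^{2}\right) = 20^{2} \left(\left(-14 + 36 - 78\right) - 405\right) = 400 \left(-56 - 405\right) = 400 \left(-461\right) = -184400$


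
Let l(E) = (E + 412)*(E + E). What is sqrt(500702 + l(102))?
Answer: sqrt(605558) ≈ 778.18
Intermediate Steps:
l(E) = 2*E*(412 + E) (l(E) = (412 + E)*(2*E) = 2*E*(412 + E))
sqrt(500702 + l(102)) = sqrt(500702 + 2*102*(412 + 102)) = sqrt(500702 + 2*102*514) = sqrt(500702 + 104856) = sqrt(605558)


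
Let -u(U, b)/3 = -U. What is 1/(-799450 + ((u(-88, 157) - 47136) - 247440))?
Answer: -1/1094290 ≈ -9.1383e-7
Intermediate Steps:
u(U, b) = 3*U (u(U, b) = -(-3)*U = 3*U)
1/(-799450 + ((u(-88, 157) - 47136) - 247440)) = 1/(-799450 + ((3*(-88) - 47136) - 247440)) = 1/(-799450 + ((-264 - 47136) - 247440)) = 1/(-799450 + (-47400 - 247440)) = 1/(-799450 - 294840) = 1/(-1094290) = -1/1094290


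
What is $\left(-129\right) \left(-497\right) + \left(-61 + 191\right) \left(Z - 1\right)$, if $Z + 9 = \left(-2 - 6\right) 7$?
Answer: $55533$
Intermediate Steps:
$Z = -65$ ($Z = -9 + \left(-2 - 6\right) 7 = -9 - 56 = -65$)
$\left(-129\right) \left(-497\right) + \left(-61 + 191\right) \left(Z - 1\right) = \left(-129\right) \left(-497\right) + \left(-61 + 191\right) \left(-65 - 1\right) = 64113 + 130 \left(-66\right) = 64113 - 8580 = 55533$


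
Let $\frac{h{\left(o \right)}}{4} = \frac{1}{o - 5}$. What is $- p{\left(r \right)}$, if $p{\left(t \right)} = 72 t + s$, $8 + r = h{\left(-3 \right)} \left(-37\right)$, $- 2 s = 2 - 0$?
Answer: $-755$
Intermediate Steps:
$h{\left(o \right)} = \frac{4}{-5 + o}$ ($h{\left(o \right)} = \frac{4}{o - 5} = \frac{4}{-5 + o}$)
$s = -1$ ($s = - \frac{2 - 0}{2} = - \frac{2 + 0}{2} = \left(- \frac{1}{2}\right) 2 = -1$)
$r = \frac{21}{2}$ ($r = -8 + \frac{4}{-5 - 3} \left(-37\right) = -8 + \frac{4}{-8} \left(-37\right) = -8 + 4 \left(- \frac{1}{8}\right) \left(-37\right) = -8 - - \frac{37}{2} = -8 + \frac{37}{2} = \frac{21}{2} \approx 10.5$)
$p{\left(t \right)} = -1 + 72 t$ ($p{\left(t \right)} = 72 t - 1 = -1 + 72 t$)
$- p{\left(r \right)} = - (-1 + 72 \cdot \frac{21}{2}) = - (-1 + 756) = \left(-1\right) 755 = -755$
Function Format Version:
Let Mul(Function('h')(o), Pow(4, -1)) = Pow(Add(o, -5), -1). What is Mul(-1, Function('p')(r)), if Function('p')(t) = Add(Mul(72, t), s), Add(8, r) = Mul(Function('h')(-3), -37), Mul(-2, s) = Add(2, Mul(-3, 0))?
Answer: -755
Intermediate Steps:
Function('h')(o) = Mul(4, Pow(Add(-5, o), -1)) (Function('h')(o) = Mul(4, Pow(Add(o, -5), -1)) = Mul(4, Pow(Add(-5, o), -1)))
s = -1 (s = Mul(Rational(-1, 2), Add(2, Mul(-3, 0))) = Mul(Rational(-1, 2), Add(2, 0)) = Mul(Rational(-1, 2), 2) = -1)
r = Rational(21, 2) (r = Add(-8, Mul(Mul(4, Pow(Add(-5, -3), -1)), -37)) = Add(-8, Mul(Mul(4, Pow(-8, -1)), -37)) = Add(-8, Mul(Mul(4, Rational(-1, 8)), -37)) = Add(-8, Mul(Rational(-1, 2), -37)) = Add(-8, Rational(37, 2)) = Rational(21, 2) ≈ 10.500)
Function('p')(t) = Add(-1, Mul(72, t)) (Function('p')(t) = Add(Mul(72, t), -1) = Add(-1, Mul(72, t)))
Mul(-1, Function('p')(r)) = Mul(-1, Add(-1, Mul(72, Rational(21, 2)))) = Mul(-1, Add(-1, 756)) = Mul(-1, 755) = -755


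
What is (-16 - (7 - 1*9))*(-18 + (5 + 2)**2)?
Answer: -434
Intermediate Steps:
(-16 - (7 - 1*9))*(-18 + (5 + 2)**2) = (-16 - (7 - 9))*(-18 + 7**2) = (-16 - 1*(-2))*(-18 + 49) = (-16 + 2)*31 = -14*31 = -434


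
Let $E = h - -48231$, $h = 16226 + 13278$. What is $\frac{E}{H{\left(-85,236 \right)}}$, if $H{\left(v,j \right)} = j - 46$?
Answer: $\frac{15547}{38} \approx 409.13$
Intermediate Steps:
$H{\left(v,j \right)} = -46 + j$ ($H{\left(v,j \right)} = j - 46 = -46 + j$)
$h = 29504$
$E = 77735$ ($E = 29504 - -48231 = 29504 + 48231 = 77735$)
$\frac{E}{H{\left(-85,236 \right)}} = \frac{77735}{-46 + 236} = \frac{77735}{190} = 77735 \cdot \frac{1}{190} = \frac{15547}{38}$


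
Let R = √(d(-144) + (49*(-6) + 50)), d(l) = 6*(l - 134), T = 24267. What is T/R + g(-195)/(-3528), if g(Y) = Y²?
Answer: -4225/392 - 24267*I*√478/956 ≈ -10.778 - 554.97*I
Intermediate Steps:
d(l) = -804 + 6*l (d(l) = 6*(-134 + l) = -804 + 6*l)
R = 2*I*√478 (R = √((-804 + 6*(-144)) + (49*(-6) + 50)) = √((-804 - 864) + (-294 + 50)) = √(-1668 - 244) = √(-1912) = 2*I*√478 ≈ 43.726*I)
T/R + g(-195)/(-3528) = 24267/((2*I*√478)) + (-195)²/(-3528) = 24267*(-I*√478/956) + 38025*(-1/3528) = -24267*I*√478/956 - 4225/392 = -4225/392 - 24267*I*√478/956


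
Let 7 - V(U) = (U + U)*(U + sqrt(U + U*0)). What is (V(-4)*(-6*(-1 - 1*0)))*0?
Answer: 0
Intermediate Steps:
V(U) = 7 - 2*U*(U + sqrt(U)) (V(U) = 7 - (U + U)*(U + sqrt(U + U*0)) = 7 - 2*U*(U + sqrt(U + 0)) = 7 - 2*U*(U + sqrt(U)))
(V(-4)*(-6*(-1 - 1*0)))*0 = ((7 - 2*(-4)**2 - (-16)*I)*(-6*(-1 - 1*0)))*0 = ((7 - 2*16 - (-16)*I)*(-6*(-1 + 0)))*0 = ((7 - 32 + 16*I)*(-6*(-1)))*0 = ((-25 + 16*I)*6)*0 = (-150 + 96*I)*0 = 0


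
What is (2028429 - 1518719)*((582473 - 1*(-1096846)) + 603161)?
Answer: 1163402880800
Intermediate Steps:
(2028429 - 1518719)*((582473 - 1*(-1096846)) + 603161) = 509710*((582473 + 1096846) + 603161) = 509710*(1679319 + 603161) = 509710*2282480 = 1163402880800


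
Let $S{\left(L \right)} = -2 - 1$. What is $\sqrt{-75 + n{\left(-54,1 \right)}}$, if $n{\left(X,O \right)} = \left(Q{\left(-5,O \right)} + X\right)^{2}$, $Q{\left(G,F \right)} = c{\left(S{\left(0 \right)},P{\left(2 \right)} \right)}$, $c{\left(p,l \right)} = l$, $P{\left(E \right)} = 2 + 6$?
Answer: $\sqrt{2041} \approx 45.177$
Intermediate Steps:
$P{\left(E \right)} = 8$
$S{\left(L \right)} = -3$
$Q{\left(G,F \right)} = 8$
$n{\left(X,O \right)} = \left(8 + X\right)^{2}$
$\sqrt{-75 + n{\left(-54,1 \right)}} = \sqrt{-75 + \left(8 - 54\right)^{2}} = \sqrt{-75 + \left(-46\right)^{2}} = \sqrt{-75 + 2116} = \sqrt{2041}$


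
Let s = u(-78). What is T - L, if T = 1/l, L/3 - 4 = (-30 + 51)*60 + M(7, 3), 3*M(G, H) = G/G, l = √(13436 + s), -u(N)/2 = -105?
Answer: -3793 + √13646/13646 ≈ -3793.0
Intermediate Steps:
u(N) = 210 (u(N) = -2*(-105) = 210)
s = 210
l = √13646 (l = √(13436 + 210) = √13646 ≈ 116.82)
M(G, H) = ⅓ (M(G, H) = (G/G)/3 = (⅓)*1 = ⅓)
L = 3793 (L = 12 + 3*((-30 + 51)*60 + ⅓) = 12 + 3*(21*60 + ⅓) = 12 + 3*(1260 + ⅓) = 12 + 3*(3781/3) = 12 + 3781 = 3793)
T = √13646/13646 (T = 1/(√13646) = √13646/13646 ≈ 0.0085605)
T - L = √13646/13646 - 1*3793 = √13646/13646 - 3793 = -3793 + √13646/13646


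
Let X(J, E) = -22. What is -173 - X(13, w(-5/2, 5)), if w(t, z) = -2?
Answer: -151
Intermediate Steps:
-173 - X(13, w(-5/2, 5)) = -173 - 1*(-22) = -173 + 22 = -151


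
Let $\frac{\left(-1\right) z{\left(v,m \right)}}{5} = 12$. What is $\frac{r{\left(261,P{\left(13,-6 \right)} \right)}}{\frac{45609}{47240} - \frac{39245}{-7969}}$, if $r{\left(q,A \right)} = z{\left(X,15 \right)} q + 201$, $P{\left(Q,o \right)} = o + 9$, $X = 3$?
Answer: $- \frac{5819626502040}{2217391921} \approx -2624.5$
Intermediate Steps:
$z{\left(v,m \right)} = -60$ ($z{\left(v,m \right)} = \left(-5\right) 12 = -60$)
$P{\left(Q,o \right)} = 9 + o$
$r{\left(q,A \right)} = 201 - 60 q$ ($r{\left(q,A \right)} = - 60 q + 201 = 201 - 60 q$)
$\frac{r{\left(261,P{\left(13,-6 \right)} \right)}}{\frac{45609}{47240} - \frac{39245}{-7969}} = \frac{201 - 15660}{\frac{45609}{47240} - \frac{39245}{-7969}} = \frac{201 - 15660}{45609 \cdot \frac{1}{47240} - - \frac{39245}{7969}} = - \frac{15459}{\frac{45609}{47240} + \frac{39245}{7969}} = - \frac{15459}{\frac{2217391921}{376455560}} = \left(-15459\right) \frac{376455560}{2217391921} = - \frac{5819626502040}{2217391921}$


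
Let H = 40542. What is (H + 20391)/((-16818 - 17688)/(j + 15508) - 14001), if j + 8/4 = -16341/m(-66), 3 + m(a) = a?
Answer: -2451436145/563371747 ≈ -4.3514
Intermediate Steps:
m(a) = -3 + a
j = 5401/23 (j = -2 - 16341/(-3 - 66) = -2 - 16341/(-69) = -2 - 16341*(-1/69) = -2 + 5447/23 = 5401/23 ≈ 234.83)
(H + 20391)/((-16818 - 17688)/(j + 15508) - 14001) = (40542 + 20391)/((-16818 - 17688)/(5401/23 + 15508) - 14001) = 60933/(-34506/362085/23 - 14001) = 60933/(-34506*23/362085 - 14001) = 60933/(-264546/120695 - 14001) = 60933/(-1690115241/120695) = 60933*(-120695/1690115241) = -2451436145/563371747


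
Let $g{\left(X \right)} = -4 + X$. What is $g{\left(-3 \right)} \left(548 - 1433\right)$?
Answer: $6195$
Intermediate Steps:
$g{\left(-3 \right)} \left(548 - 1433\right) = \left(-4 - 3\right) \left(548 - 1433\right) = \left(-7\right) \left(-885\right) = 6195$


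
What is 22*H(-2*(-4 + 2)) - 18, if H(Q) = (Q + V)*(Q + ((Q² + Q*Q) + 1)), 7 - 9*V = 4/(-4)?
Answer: 35654/9 ≈ 3961.6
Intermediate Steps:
V = 8/9 (V = 7/9 - 4/(9*(-4)) = 7/9 - 4*(-1)/(9*4) = 7/9 - ⅑*(-1) = 7/9 + ⅑ = 8/9 ≈ 0.88889)
H(Q) = (8/9 + Q)*(1 + Q + 2*Q²) (H(Q) = (Q + 8/9)*(Q + ((Q² + Q*Q) + 1)) = (8/9 + Q)*(Q + ((Q² + Q²) + 1)) = (8/9 + Q)*(Q + (2*Q² + 1)) = (8/9 + Q)*(Q + (1 + 2*Q²)) = (8/9 + Q)*(1 + Q + 2*Q²))
22*H(-2*(-4 + 2)) - 18 = 22*(8/9 + 2*(-2*(-4 + 2))³ + 17*(-2*(-4 + 2))/9 + 25*(-2*(-4 + 2))²/9) - 18 = 22*(8/9 + 2*(-2*(-2))³ + 17*(-2*(-2))/9 + 25*(-2*(-2))²/9) - 18 = 22*(8/9 + 2*4³ + (17/9)*4 + (25/9)*4²) - 18 = 22*(8/9 + 2*64 + 68/9 + (25/9)*16) - 18 = 22*(8/9 + 128 + 68/9 + 400/9) - 18 = 22*(1628/9) - 18 = 35816/9 - 18 = 35654/9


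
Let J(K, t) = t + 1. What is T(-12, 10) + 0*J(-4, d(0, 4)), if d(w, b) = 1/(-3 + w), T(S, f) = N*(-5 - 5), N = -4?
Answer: 40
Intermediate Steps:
T(S, f) = 40 (T(S, f) = -4*(-5 - 5) = -4*(-10) = 40)
J(K, t) = 1 + t
T(-12, 10) + 0*J(-4, d(0, 4)) = 40 + 0*(1 + 1/(-3 + 0)) = 40 + 0*(1 + 1/(-3)) = 40 + 0*(1 - ⅓) = 40 + 0*(⅔) = 40 + 0 = 40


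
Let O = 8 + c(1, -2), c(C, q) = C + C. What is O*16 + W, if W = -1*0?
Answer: 160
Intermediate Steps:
c(C, q) = 2*C
O = 10 (O = 8 + 2*1 = 8 + 2 = 10)
W = 0
O*16 + W = 10*16 + 0 = 160 + 0 = 160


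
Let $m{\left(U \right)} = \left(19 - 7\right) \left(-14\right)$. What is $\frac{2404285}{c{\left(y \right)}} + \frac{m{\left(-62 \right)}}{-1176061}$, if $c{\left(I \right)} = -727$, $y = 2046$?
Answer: $- \frac{2827585699249}{854996347} \approx -3307.1$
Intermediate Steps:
$m{\left(U \right)} = -168$ ($m{\left(U \right)} = 12 \left(-14\right) = -168$)
$\frac{2404285}{c{\left(y \right)}} + \frac{m{\left(-62 \right)}}{-1176061} = \frac{2404285}{-727} - \frac{168}{-1176061} = 2404285 \left(- \frac{1}{727}\right) - - \frac{168}{1176061} = - \frac{2404285}{727} + \frac{168}{1176061} = - \frac{2827585699249}{854996347}$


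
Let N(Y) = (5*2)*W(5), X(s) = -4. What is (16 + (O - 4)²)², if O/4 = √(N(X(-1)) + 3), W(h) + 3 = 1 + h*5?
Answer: 14376192 - 240640*√233 ≈ 1.0703e+7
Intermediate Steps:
W(h) = -2 + 5*h (W(h) = -3 + (1 + h*5) = -3 + (1 + 5*h) = -2 + 5*h)
N(Y) = 230 (N(Y) = (5*2)*(-2 + 5*5) = 10*(-2 + 25) = 10*23 = 230)
O = 4*√233 (O = 4*√(230 + 3) = 4*√233 ≈ 61.057)
(16 + (O - 4)²)² = (16 + (4*√233 - 4)²)² = (16 + (-4 + 4*√233)²)²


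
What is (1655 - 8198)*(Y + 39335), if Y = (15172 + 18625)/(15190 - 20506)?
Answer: -455983988403/1772 ≈ -2.5733e+8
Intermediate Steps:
Y = -33797/5316 (Y = 33797/(-5316) = 33797*(-1/5316) = -33797/5316 ≈ -6.3576)
(1655 - 8198)*(Y + 39335) = (1655 - 8198)*(-33797/5316 + 39335) = -6543*209071063/5316 = -455983988403/1772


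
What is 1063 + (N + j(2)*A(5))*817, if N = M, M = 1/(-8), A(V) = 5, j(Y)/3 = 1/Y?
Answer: 56707/8 ≈ 7088.4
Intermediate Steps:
j(Y) = 3/Y (j(Y) = 3*(1/Y) = 3/Y)
M = -1/8 ≈ -0.12500
N = -1/8 ≈ -0.12500
1063 + (N + j(2)*A(5))*817 = 1063 + (-1/8 + (3/2)*5)*817 = 1063 + (-1/8 + 15/2)*817 = 1063 + (59/8)*817 = 1063 + 48203/8 = 56707/8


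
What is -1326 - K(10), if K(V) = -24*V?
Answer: -1086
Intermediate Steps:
-1326 - K(10) = -1326 - (-24)*10 = -1326 - 1*(-240) = -1326 + 240 = -1086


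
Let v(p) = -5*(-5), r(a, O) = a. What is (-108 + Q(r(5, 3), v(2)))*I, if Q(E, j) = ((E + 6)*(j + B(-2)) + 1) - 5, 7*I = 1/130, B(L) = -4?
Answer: 17/130 ≈ 0.13077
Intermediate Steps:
I = 1/910 (I = (⅐)/130 = (⅐)*(1/130) = 1/910 ≈ 0.0010989)
v(p) = 25
Q(E, j) = -4 + (-4 + j)*(6 + E) (Q(E, j) = ((E + 6)*(j - 4) + 1) - 5 = ((6 + E)*(-4 + j) + 1) - 5 = ((-4 + j)*(6 + E) + 1) - 5 = (1 + (-4 + j)*(6 + E)) - 5 = -4 + (-4 + j)*(6 + E))
(-108 + Q(r(5, 3), v(2)))*I = (-108 + (-28 - 4*5 + 6*25 + 5*25))*(1/910) = (-108 + (-28 - 20 + 150 + 125))*(1/910) = (-108 + 227)*(1/910) = 119*(1/910) = 17/130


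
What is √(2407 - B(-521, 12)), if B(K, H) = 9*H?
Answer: 11*√19 ≈ 47.948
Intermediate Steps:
√(2407 - B(-521, 12)) = √(2407 - 9*12) = √(2407 - 1*108) = √(2407 - 108) = √2299 = 11*√19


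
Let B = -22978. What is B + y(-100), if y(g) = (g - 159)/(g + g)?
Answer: -4595341/200 ≈ -22977.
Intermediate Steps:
y(g) = (-159 + g)/(2*g) (y(g) = (-159 + g)/((2*g)) = (-159 + g)*(1/(2*g)) = (-159 + g)/(2*g))
B + y(-100) = -22978 + (½)*(-159 - 100)/(-100) = -22978 + (½)*(-1/100)*(-259) = -22978 + 259/200 = -4595341/200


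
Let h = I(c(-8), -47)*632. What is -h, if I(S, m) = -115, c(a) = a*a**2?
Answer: 72680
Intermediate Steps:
c(a) = a**3
h = -72680 (h = -115*632 = -72680)
-h = -1*(-72680) = 72680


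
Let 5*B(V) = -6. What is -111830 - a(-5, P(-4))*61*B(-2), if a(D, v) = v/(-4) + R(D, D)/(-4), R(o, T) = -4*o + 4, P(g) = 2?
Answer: -561529/5 ≈ -1.1231e+5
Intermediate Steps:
R(o, T) = 4 - 4*o
B(V) = -6/5 (B(V) = (⅕)*(-6) = -6/5)
a(D, v) = -1 + D - v/4 (a(D, v) = v/(-4) + (4 - 4*D)/(-4) = v*(-¼) + (4 - 4*D)*(-¼) = -v/4 + (-1 + D) = -1 + D - v/4)
-111830 - a(-5, P(-4))*61*B(-2) = -111830 - (-1 - 5 - ¼*2)*61*(-6)/5 = -111830 - (-1 - 5 - ½)*61*(-6)/5 = -111830 - (-13/2*61)*(-6)/5 = -111830 - (-793)*(-6)/(2*5) = -111830 - 1*2379/5 = -111830 - 2379/5 = -561529/5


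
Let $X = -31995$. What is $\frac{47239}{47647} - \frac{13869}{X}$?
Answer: $\frac{241358672}{169385085} \approx 1.4249$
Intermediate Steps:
$\frac{47239}{47647} - \frac{13869}{X} = \frac{47239}{47647} - \frac{13869}{-31995} = 47239 \cdot \frac{1}{47647} - - \frac{1541}{3555} = \frac{47239}{47647} + \frac{1541}{3555} = \frac{241358672}{169385085}$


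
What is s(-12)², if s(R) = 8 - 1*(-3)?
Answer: 121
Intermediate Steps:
s(R) = 11 (s(R) = 8 + 3 = 11)
s(-12)² = 11² = 121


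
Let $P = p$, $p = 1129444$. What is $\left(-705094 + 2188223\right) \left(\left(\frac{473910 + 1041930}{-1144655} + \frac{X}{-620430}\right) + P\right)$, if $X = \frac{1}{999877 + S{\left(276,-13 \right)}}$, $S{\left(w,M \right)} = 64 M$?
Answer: $\frac{237698020783542111334214470301}{141900016274384850} \approx 1.6751 \cdot 10^{12}$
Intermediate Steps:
$P = 1129444$
$X = \frac{1}{999045}$ ($X = \frac{1}{999877 + 64 \left(-13\right)} = \frac{1}{999877 - 832} = \frac{1}{999045} \approx 1.001 \cdot 10^{-6}$)
$\left(-705094 + 2188223\right) \left(\left(\frac{473910 + 1041930}{-1144655} + \frac{X}{-620430}\right) + P\right) = \left(-705094 + 2188223\right) \left(\left(\frac{473910 + 1041930}{-1144655} + \frac{1}{999045 \left(-620430\right)}\right) + 1129444\right) = 1483129 \left(\left(1515840 \left(- \frac{1}{1144655}\right) + \frac{1}{999045} \left(- \frac{1}{620430}\right)\right) + 1129444\right) = 1483129 \left(\left(- \frac{303168}{228931} - \frac{1}{619837489350}\right) + 1129444\right) = 1483129 \left(- \frac{187914891971489731}{141900016274384850} + 1129444\right) = 1483129 \cdot \frac{160267934066114351033669}{141900016274384850} = \frac{237698020783542111334214470301}{141900016274384850}$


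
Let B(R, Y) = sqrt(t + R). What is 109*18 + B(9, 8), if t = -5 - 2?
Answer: 1962 + sqrt(2) ≈ 1963.4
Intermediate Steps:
t = -7
B(R, Y) = sqrt(-7 + R)
109*18 + B(9, 8) = 109*18 + sqrt(-7 + 9) = 1962 + sqrt(2)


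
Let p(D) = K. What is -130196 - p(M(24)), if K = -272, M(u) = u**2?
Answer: -129924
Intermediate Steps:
p(D) = -272
-130196 - p(M(24)) = -130196 - 1*(-272) = -130196 + 272 = -129924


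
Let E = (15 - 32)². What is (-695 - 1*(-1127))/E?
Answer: 432/289 ≈ 1.4948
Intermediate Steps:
E = 289 (E = (-17)² = 289)
(-695 - 1*(-1127))/E = (-695 - 1*(-1127))/289 = (-695 + 1127)*(1/289) = 432*(1/289) = 432/289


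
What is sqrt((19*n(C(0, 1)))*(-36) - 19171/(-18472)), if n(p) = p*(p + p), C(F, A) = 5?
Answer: I*sqrt(2917297871522)/9236 ≈ 184.93*I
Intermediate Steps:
n(p) = 2*p**2 (n(p) = p*(2*p) = 2*p**2)
sqrt((19*n(C(0, 1)))*(-36) - 19171/(-18472)) = sqrt((19*(2*5**2))*(-36) - 19171/(-18472)) = sqrt((19*(2*25))*(-36) - 19171*(-1/18472)) = sqrt((19*50)*(-36) + 19171/18472) = sqrt(950*(-36) + 19171/18472) = sqrt(-34200 + 19171/18472) = sqrt(-631723229/18472) = I*sqrt(2917297871522)/9236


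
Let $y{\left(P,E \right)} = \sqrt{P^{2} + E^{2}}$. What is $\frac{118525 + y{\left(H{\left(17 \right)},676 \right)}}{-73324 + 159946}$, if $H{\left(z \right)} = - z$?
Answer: $\frac{118525}{86622} + \frac{\sqrt{457265}}{86622} \approx 1.3761$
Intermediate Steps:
$y{\left(P,E \right)} = \sqrt{E^{2} + P^{2}}$
$\frac{118525 + y{\left(H{\left(17 \right)},676 \right)}}{-73324 + 159946} = \frac{118525 + \sqrt{676^{2} + \left(\left(-1\right) 17\right)^{2}}}{-73324 + 159946} = \frac{118525 + \sqrt{456976 + \left(-17\right)^{2}}}{86622} = \left(118525 + \sqrt{456976 + 289}\right) \frac{1}{86622} = \left(118525 + \sqrt{457265}\right) \frac{1}{86622} = \frac{118525}{86622} + \frac{\sqrt{457265}}{86622}$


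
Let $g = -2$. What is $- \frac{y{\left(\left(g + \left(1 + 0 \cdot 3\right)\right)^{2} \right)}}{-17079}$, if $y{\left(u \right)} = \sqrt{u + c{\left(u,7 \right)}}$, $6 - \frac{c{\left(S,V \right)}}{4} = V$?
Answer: $\frac{i \sqrt{3}}{17079} \approx 0.00010141 i$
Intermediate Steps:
$c{\left(S,V \right)} = 24 - 4 V$
$y{\left(u \right)} = \sqrt{-4 + u}$ ($y{\left(u \right)} = \sqrt{u + \left(24 - 28\right)} = \sqrt{u - 4} = \sqrt{-4 + u}$)
$- \frac{y{\left(\left(g + \left(1 + 0 \cdot 3\right)\right)^{2} \right)}}{-17079} = - \frac{\sqrt{-4 + \left(-2 + \left(1 + 0 \cdot 3\right)\right)^{2}}}{-17079} = - \frac{\sqrt{-4 + \left(-2 + \left(1 + 0\right)\right)^{2}} \left(-1\right)}{17079} = - \frac{\sqrt{-4 + \left(-2 + 1\right)^{2}} \left(-1\right)}{17079} = - \frac{\sqrt{-4 + \left(-1\right)^{2}} \left(-1\right)}{17079} = - \frac{\sqrt{-4 + 1} \left(-1\right)}{17079} = - \frac{\sqrt{-3} \left(-1\right)}{17079} = - \frac{i \sqrt{3} \left(-1\right)}{17079} = - \frac{\left(-1\right) i \sqrt{3}}{17079} = \frac{i \sqrt{3}}{17079}$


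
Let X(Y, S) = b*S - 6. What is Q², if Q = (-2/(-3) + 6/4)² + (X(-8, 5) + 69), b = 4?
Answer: 9966649/1296 ≈ 7690.3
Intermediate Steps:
X(Y, S) = -6 + 4*S (X(Y, S) = 4*S - 6 = -6 + 4*S)
Q = 3157/36 (Q = (-2/(-3) + 6/4)² + ((-6 + 4*5) + 69) = (-2*(-⅓) + 6*(¼))² + ((-6 + 20) + 69) = (⅔ + 3/2)² + (14 + 69) = (13/6)² + 83 = 169/36 + 83 = 3157/36 ≈ 87.694)
Q² = (3157/36)² = 9966649/1296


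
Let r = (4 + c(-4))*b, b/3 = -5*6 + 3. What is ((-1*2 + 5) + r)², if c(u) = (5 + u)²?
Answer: 161604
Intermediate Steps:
b = -81 (b = 3*(-5*6 + 3) = 3*(-30 + 3) = 3*(-27) = -81)
r = -405 (r = (4 + (5 - 4)²)*(-81) = (4 + 1²)*(-81) = (4 + 1)*(-81) = 5*(-81) = -405)
((-1*2 + 5) + r)² = ((-1*2 + 5) - 405)² = ((-2 + 5) - 405)² = (3 - 405)² = (-402)² = 161604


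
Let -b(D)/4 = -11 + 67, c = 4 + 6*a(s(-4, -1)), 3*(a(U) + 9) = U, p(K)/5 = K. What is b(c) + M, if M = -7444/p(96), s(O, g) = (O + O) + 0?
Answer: -28741/120 ≈ -239.51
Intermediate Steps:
p(K) = 5*K
s(O, g) = 2*O (s(O, g) = 2*O + 0 = 2*O)
M = -1861/120 (M = -7444/(5*96) = -7444/480 = -7444*1/480 = -1861/120 ≈ -15.508)
a(U) = -9 + U/3
c = -66 (c = 4 + 6*(-9 + (2*(-4))/3) = 4 + 6*(-9 + (⅓)*(-8)) = 4 + 6*(-9 - 8/3) = 4 + 6*(-35/3) = 4 - 70 = -66)
b(D) = -224 (b(D) = -4*(-11 + 67) = -4*56 = -224)
b(c) + M = -224 - 1861/120 = -28741/120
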